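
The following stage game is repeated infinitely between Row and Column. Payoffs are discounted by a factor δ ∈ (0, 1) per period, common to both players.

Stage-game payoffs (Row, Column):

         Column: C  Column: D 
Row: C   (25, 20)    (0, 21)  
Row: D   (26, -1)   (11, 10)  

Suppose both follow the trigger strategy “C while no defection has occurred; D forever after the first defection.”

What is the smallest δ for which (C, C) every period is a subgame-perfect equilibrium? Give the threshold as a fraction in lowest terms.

Row's threshold: (26−25)/(26−11) = 1/15.
Column's threshold: (21−20)/(21−10) = 1/11.
1/15 < 1/11, so Column binds and δ* = 1/11.

1/11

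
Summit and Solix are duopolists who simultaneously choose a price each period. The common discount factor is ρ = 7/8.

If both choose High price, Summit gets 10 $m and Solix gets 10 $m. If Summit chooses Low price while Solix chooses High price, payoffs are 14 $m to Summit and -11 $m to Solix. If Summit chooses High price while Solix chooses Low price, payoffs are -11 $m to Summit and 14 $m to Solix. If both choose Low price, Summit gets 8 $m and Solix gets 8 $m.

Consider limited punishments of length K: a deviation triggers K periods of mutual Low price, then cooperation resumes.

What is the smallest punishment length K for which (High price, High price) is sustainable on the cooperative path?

3

Need Σ_{k=1}^{K} ρ^k ≥ (14−10)/(10−8) = 2.0000 at ρ = 7/8.
At K = 2 the sum is 1.6406 < 2.0000; at K = 3 it is 2.3105 ≥ 2.0000.
So the minimum punishment length is K = 3.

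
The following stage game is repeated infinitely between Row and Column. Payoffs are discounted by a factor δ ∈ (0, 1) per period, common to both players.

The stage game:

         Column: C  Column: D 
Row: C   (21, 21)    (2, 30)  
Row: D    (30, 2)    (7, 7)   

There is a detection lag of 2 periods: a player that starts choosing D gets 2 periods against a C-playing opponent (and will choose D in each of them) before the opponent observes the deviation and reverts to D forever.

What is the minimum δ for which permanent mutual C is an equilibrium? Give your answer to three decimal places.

0.626

A deviator earns 30 for 2 periods, then 7 forever; cooperating earns 21 forever. Multiplying the IC by (1−δ):
21 ≥ 30(1−δ^2) + 7δ^2, so 23·δ^2 ≥ 9 and δ^2 ≥ 9/23.
δ ≥ (9/23)^(1/2) ≈ 0.626.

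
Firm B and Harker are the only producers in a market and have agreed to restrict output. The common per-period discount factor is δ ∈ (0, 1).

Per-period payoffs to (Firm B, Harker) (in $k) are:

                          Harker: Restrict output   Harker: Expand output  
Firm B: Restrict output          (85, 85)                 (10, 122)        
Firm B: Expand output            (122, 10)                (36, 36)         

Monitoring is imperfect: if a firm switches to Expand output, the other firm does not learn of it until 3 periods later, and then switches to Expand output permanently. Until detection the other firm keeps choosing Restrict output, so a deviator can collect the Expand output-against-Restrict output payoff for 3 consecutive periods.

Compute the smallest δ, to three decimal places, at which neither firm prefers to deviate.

0.755

Deviating for the 3 undetected periods gains 122−85 = 37 per period over cooperation, then loses 85−36 = 49 per period forever once punishment starts.
Gain: 37(1 + δ + … + δ^2); loss: 49·δ^3/(1−δ).
No profitable deviation ⇔ 37(1−δ^3) ≤ 49·δ^3, i.e. δ^3 ≥ 37/(37+49) = 37/86.
Hence δ ≥ (37/86)^(1/3) ≈ 0.755.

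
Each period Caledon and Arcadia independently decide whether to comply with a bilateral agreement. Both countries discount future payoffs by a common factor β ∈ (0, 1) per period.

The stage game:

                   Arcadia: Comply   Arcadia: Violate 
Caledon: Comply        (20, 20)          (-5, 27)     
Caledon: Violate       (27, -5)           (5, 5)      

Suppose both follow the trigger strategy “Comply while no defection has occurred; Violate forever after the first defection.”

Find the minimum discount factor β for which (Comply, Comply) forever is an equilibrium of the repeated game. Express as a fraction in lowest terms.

7/22

20/(1−β) ≥ 27 + 5β/(1−β)
20 ≥ 27 − 22β
β ≥ 7/22.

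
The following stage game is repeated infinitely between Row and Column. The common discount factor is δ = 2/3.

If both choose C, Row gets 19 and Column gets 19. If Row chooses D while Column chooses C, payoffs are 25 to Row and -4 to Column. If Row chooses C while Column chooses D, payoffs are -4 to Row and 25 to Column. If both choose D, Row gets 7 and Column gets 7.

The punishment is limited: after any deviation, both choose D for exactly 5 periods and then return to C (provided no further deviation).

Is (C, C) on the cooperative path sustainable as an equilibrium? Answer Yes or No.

Comparing payoff streams over the 6 periods until play realigns: cooperate → 19(1+δ+…+δ^5); deviate → 25 + 7(δ+…+δ^5).
Cooperation is sustained iff (19−7)(δ+…+δ^5) ≥ 25−19.
δ+…+δ^5 = 2/3·(1−(2/3)^5)/(1−2/3) = 1.7366, and (25−19)/(19−7) = 0.5000.
1.7366 ≥ 0.5000, so cooperation is sustainable.

Yes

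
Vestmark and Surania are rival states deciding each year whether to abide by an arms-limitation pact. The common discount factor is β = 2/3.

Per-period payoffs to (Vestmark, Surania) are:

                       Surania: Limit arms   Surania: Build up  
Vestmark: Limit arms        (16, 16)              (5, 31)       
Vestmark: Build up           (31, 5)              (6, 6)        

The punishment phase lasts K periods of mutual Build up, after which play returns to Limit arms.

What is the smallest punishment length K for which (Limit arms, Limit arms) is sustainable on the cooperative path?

4

Need Σ_{k=1}^{K} β^k ≥ (31−16)/(16−6) = 1.5000 at β = 2/3.
At K = 3 the sum is 1.4074 < 1.5000; at K = 4 it is 1.6049 ≥ 1.5000.
So the minimum punishment length is K = 4.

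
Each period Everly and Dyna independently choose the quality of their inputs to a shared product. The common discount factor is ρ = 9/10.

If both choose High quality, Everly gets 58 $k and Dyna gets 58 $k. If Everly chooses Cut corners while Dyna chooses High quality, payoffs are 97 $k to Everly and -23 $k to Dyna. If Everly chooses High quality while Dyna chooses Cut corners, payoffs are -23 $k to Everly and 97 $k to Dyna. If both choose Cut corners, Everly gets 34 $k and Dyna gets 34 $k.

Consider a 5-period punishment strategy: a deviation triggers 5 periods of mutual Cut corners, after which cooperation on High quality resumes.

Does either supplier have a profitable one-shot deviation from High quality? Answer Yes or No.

IC: ρ+…+ρ^5 ≥ (97−58)/(58−34) = 13/8.
At ρ = 9/10: partial sum = 3.6856 ≥ 1.6250. Cooperation sustainable.

No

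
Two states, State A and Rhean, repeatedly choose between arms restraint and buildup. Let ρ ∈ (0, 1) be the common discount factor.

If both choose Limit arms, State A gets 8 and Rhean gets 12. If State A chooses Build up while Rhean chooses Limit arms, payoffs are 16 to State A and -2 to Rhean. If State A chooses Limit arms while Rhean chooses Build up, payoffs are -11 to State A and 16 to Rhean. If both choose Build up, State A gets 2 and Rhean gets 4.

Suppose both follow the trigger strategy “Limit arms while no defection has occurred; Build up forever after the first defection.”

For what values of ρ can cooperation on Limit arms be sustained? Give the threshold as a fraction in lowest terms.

For State A: deviation gain 16−8 = 8, per-period punishment loss 8−2 = 6. IC gives ρ ≥ 8/14 = 4/7.
For Rhean: gain 4, loss 8 per period, so ρ ≥ 4/12 = 1/3.
The tighter constraint is State A's, so cooperation needs ρ ≥ 4/7.

4/7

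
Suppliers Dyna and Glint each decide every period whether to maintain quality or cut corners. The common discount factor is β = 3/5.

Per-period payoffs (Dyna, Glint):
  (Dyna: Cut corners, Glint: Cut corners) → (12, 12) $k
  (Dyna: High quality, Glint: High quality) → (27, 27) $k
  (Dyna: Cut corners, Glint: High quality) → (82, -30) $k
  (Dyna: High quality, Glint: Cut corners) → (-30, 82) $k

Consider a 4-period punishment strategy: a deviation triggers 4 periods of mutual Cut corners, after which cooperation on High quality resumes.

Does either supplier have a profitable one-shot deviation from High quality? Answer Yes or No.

Yes

IC: β+…+β^4 ≥ (82−27)/(27−12) = 11/3.
At β = 3/5: partial sum = 1.3056 < 3.6667. Cooperation not sustainable.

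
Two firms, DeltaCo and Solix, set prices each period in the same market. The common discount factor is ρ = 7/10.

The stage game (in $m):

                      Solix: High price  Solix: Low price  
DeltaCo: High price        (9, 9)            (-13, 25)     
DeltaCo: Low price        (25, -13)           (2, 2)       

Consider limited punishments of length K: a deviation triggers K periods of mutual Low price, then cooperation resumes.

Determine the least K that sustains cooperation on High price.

11

IC: ρ(1−ρ^K)/(1−ρ) ≥ (25−9)/(9−2) = 16/7.
With ρ = 7/10: need 1 − ρ^K ≥ 16/7·(1−7/10)/(7/10), i.e. ρ^K ≤ 0.0204.
Since (7/10)^10 = 0.0282 and (7/10)^11 = 0.0198, the smallest such K is 11.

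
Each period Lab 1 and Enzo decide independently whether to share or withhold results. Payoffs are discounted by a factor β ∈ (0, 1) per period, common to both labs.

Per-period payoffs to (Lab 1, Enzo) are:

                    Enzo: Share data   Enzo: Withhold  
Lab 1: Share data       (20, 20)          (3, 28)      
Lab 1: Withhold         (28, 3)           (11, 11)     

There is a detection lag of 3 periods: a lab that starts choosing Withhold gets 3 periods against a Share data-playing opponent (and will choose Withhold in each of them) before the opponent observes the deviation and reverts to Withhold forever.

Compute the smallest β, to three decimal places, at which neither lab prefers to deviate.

A deviator earns 28 for 3 periods, then 11 forever; cooperating earns 20 forever. Multiplying the IC by (1−β):
20 ≥ 28(1−β^3) + 11β^3, so 17·β^3 ≥ 8 and β^3 ≥ 8/17.
β ≥ (8/17)^(1/3) ≈ 0.778.

0.778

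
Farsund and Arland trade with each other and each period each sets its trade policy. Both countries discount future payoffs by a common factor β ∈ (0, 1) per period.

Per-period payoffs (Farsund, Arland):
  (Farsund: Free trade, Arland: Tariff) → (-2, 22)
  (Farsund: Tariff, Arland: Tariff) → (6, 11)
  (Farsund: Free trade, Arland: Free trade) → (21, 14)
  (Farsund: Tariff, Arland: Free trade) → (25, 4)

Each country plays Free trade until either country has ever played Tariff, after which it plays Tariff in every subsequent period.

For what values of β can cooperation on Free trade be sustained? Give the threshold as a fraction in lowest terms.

Farsund: cooperation gives 21 each period; deviation gives 25 once then 6 forever.
  21/(1−β) ≥ 25 + 6β/(1−β) ⇒ β ≥ 4/19.
Arland: cooperation gives 14 each period; deviation gives 22 once then 11 forever.
  β ≥ 8/11.
Both must hold, so the binding constraint is Arland's: β ≥ 8/11.

8/11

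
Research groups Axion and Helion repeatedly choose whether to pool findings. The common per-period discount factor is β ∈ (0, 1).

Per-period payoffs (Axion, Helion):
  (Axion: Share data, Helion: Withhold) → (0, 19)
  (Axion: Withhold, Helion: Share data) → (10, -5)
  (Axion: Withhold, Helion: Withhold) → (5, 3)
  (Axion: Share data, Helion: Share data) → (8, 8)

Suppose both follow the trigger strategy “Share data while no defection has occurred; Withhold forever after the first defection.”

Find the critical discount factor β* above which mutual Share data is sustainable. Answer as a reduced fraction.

11/16

Axion: cooperation gives 8 each period; deviation gives 10 once then 5 forever.
  8/(1−β) ≥ 10 + 5β/(1−β) ⇒ β ≥ 2/5.
Helion: cooperation gives 8 each period; deviation gives 19 once then 3 forever.
  β ≥ 11/16.
Both must hold, so the binding constraint is Helion's: β ≥ 11/16.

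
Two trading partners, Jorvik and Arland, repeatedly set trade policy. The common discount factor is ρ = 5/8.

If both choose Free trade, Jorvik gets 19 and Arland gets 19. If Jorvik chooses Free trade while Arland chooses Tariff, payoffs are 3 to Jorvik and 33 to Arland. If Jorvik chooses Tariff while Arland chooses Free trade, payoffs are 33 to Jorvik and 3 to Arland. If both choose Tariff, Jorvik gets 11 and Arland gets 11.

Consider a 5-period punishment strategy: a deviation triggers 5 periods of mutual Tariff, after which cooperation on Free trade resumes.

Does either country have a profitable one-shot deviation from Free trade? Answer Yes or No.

Yes

IC: ρ+…+ρ^5 ≥ (33−19)/(19−11) = 7/4.
At ρ = 5/8: partial sum = 1.5077 < 1.7500. Cooperation not sustainable.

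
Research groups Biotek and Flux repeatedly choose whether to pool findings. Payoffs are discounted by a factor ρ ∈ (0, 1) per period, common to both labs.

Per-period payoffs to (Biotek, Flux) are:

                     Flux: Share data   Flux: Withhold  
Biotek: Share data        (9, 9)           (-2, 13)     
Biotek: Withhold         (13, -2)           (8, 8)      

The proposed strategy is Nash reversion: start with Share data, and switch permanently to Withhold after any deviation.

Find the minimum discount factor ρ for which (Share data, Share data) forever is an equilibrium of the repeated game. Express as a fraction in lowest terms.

4/5

One-period gain from deviating is 13 − 9 = 4. The loss is 9 − 8 = 1 in every subsequent period, with present value 1·ρ/(1−ρ).
Deviation is unprofitable when 1·ρ/(1−ρ) ≥ 4, i.e. ρ/(1−ρ) ≥ 4.
Equivalently ρ ≥ 4/(4+1) = 4/5.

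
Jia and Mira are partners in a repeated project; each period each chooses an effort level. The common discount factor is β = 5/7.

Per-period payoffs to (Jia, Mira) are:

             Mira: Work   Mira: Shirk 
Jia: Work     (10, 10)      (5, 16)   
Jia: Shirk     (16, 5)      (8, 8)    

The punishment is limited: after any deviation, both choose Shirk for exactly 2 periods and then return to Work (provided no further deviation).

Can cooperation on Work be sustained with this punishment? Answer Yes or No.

Comparing payoff streams over the 3 periods until play realigns: cooperate → 10(1+β+…+β^2); deviate → 16 + 8(β+…+β^2).
Cooperation is sustained iff (10−8)(β+…+β^2) ≥ 16−10.
β+…+β^2 = 5/7·(1−(5/7)^2)/(1−5/7) = 1.2245, and (16−10)/(10−8) = 3.0000.
1.2245 < 3.0000, so cooperation is not sustainable.

No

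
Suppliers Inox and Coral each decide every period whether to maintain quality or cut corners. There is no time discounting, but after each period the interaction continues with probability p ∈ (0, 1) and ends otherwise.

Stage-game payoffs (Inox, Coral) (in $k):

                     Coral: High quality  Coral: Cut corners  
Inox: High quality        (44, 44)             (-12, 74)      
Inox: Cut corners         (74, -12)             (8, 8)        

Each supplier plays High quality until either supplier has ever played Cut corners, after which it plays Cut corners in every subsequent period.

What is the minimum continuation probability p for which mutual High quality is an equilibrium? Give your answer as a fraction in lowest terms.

Expected cooperation value is 44 + p·44 + p²·44 + … = 44/(1−p); deviation gives 74 + p·8/(1−p).
44 ≥ 74(1−p) + 8p ⇒ 66p ≥ 30 ⇒ p ≥ 30/66 = 5/11.

5/11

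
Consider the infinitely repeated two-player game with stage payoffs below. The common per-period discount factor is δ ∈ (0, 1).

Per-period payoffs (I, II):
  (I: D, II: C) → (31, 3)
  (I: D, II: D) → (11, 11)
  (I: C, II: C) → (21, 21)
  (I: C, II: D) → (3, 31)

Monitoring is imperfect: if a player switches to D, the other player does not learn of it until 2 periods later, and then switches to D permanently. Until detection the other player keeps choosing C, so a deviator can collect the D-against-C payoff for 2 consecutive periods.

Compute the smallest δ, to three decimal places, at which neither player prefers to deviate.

Deviating for the 2 undetected periods gains 31−21 = 10 per period over cooperation, then loses 21−11 = 10 per period forever once punishment starts.
Gain: 10(1 + δ + … + δ^1); loss: 10·δ^2/(1−δ).
No profitable deviation ⇔ 10(1−δ^2) ≤ 10·δ^2, i.e. δ^2 ≥ 10/(10+10) = 1/2.
Hence δ ≥ (1/2)^(1/2) ≈ 0.707.

0.707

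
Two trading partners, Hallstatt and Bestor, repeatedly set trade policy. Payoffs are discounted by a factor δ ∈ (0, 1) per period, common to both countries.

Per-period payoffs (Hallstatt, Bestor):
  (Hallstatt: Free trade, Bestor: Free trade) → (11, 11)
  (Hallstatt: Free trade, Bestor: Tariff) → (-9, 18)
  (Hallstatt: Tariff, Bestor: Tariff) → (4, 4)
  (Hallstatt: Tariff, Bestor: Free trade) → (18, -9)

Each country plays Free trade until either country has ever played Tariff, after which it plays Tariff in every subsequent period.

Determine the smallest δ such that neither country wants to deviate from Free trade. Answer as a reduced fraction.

1/2

Cooperation forever yields 11 each period: 11/(1−δ).
Deviating yields 18 once, then 4 forever: 18 + 4δ/(1−δ).
No profitable deviation requires 11/(1−δ) ≥ 18 + 4δ/(1−δ).
Multiplying by (1−δ): 11 ≥ 18(1−δ) + 4δ = 18 − 14δ.
So 14δ ≥ 7, i.e. δ ≥ 7/14 = 1/2.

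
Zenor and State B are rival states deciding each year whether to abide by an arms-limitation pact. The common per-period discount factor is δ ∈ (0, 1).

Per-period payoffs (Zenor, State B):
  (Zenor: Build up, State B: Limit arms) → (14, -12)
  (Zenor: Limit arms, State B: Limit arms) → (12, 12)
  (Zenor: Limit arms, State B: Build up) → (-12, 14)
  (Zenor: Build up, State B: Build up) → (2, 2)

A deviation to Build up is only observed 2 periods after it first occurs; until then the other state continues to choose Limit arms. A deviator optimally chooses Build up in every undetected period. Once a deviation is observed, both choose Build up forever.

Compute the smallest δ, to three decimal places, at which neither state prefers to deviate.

The best deviation is to choose Build up for all 2 undetected periods, earning 14 each, then 2 forever once detected.
Deviation value: 14(1−δ^2)/(1−δ) + 2δ^2/(1−δ); cooperation value: 12/(1−δ).
IC: 12 ≥ 14(1−δ^2) + 2δ^2 = 14 − 12δ^2.
So δ^2 ≥ 2/12 = 1/6, giving δ ≥ (1/6)^(1/2) ≈ 0.408.

0.408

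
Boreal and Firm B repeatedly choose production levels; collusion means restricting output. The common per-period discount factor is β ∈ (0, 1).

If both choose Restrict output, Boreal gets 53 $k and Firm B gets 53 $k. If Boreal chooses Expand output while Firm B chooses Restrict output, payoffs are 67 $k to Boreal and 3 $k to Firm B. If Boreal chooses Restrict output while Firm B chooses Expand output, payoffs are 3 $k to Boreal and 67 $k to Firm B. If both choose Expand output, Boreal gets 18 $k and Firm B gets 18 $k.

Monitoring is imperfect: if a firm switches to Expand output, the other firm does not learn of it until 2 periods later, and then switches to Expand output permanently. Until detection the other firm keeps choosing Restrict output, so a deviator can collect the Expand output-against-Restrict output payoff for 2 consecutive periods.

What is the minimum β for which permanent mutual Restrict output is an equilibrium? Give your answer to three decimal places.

0.535

Deviating for the 2 undetected periods gains 67−53 = 14 per period over cooperation, then loses 53−18 = 35 per period forever once punishment starts.
Gain: 14(1 + β + … + β^1); loss: 35·β^2/(1−β).
No profitable deviation ⇔ 14(1−β^2) ≤ 35·β^2, i.e. β^2 ≥ 14/(14+35) = 2/7.
Hence β ≥ (2/7)^(1/2) ≈ 0.535.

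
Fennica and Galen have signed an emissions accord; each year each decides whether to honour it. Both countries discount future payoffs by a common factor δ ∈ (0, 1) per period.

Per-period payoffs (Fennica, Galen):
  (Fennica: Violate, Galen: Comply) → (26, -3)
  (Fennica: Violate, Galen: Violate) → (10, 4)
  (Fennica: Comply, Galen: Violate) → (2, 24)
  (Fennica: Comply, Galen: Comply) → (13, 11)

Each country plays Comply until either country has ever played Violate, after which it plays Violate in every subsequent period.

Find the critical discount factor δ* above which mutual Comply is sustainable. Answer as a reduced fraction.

For Fennica: deviation gain 26−13 = 13, per-period punishment loss 13−10 = 3. IC gives δ ≥ 13/16.
For Galen: gain 13, loss 7 per period, so δ ≥ 13/20.
The tighter constraint is Fennica's, so cooperation needs δ ≥ 13/16.

13/16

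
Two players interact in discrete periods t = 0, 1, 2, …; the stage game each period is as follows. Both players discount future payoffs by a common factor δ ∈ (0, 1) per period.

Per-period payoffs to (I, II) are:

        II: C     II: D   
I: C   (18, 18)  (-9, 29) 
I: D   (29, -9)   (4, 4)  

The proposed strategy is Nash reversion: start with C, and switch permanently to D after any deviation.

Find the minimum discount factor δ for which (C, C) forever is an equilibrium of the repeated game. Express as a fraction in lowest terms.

11/25

One-period gain from deviating is 29 − 18 = 11. The loss is 18 − 4 = 14 in every subsequent period, with present value 14·δ/(1−δ).
Deviation is unprofitable when 14·δ/(1−δ) ≥ 11, i.e. δ/(1−δ) ≥ 11/14.
Equivalently δ ≥ 11/(11+14) = 11/25.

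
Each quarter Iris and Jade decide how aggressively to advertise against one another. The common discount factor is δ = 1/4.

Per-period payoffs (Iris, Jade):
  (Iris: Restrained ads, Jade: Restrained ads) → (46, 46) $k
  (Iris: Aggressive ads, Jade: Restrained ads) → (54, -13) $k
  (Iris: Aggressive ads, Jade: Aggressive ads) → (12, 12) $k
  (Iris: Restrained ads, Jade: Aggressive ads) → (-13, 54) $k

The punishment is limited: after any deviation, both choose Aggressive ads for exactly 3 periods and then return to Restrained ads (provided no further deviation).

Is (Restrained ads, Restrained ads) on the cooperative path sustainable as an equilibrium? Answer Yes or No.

Comparing payoff streams over the 4 periods until play realigns: cooperate → 46(1+δ+…+δ^3); deviate → 54 + 12(δ+…+δ^3).
Cooperation is sustained iff (46−12)(δ+…+δ^3) ≥ 54−46.
δ+…+δ^3 = 1/4·(1−(1/4)^3)/(1−1/4) = 0.3281, and (54−46)/(46−12) = 0.2353.
0.3281 ≥ 0.2353, so cooperation is sustainable.

Yes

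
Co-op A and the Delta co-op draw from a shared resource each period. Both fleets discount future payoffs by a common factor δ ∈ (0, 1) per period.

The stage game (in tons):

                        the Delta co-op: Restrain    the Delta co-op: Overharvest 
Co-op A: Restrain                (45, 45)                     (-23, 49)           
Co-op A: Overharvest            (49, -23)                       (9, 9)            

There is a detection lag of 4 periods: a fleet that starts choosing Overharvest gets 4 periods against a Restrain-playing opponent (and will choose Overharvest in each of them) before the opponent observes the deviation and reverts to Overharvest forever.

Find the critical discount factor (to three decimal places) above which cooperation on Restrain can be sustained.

0.562

The best deviation is to choose Overharvest for all 4 undetected periods, earning 49 each, then 9 forever once detected.
Deviation value: 49(1−δ^4)/(1−δ) + 9δ^4/(1−δ); cooperation value: 45/(1−δ).
IC: 45 ≥ 49(1−δ^4) + 9δ^4 = 49 − 40δ^4.
So δ^4 ≥ 4/40 = 1/10, giving δ ≥ (1/10)^(1/4) ≈ 0.562.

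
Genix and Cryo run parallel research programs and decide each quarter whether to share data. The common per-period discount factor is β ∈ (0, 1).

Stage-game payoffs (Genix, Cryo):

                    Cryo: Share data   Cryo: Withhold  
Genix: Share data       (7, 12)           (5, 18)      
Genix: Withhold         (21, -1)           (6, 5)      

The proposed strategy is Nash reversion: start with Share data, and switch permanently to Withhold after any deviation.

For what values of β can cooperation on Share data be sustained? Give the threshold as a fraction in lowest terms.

For Genix: deviation gain 21−7 = 14, per-period punishment loss 7−6 = 1. IC gives β ≥ 14/15.
For Cryo: gain 6, loss 7 per period, so β ≥ 6/13.
The tighter constraint is Genix's, so cooperation needs β ≥ 14/15.

14/15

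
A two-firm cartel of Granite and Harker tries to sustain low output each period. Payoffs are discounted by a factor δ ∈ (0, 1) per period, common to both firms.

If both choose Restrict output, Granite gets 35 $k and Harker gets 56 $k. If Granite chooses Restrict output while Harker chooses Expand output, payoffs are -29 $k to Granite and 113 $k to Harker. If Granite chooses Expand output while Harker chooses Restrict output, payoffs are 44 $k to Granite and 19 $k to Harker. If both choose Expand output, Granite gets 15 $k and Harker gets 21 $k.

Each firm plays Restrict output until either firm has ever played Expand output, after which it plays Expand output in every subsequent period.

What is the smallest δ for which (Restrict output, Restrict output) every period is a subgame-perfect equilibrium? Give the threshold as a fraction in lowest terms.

Granite's threshold: (44−35)/(44−15) = 9/29.
Harker's threshold: (113−56)/(113−21) = 57/92.
9/29 < 57/92, so Harker binds and δ* = 57/92.

57/92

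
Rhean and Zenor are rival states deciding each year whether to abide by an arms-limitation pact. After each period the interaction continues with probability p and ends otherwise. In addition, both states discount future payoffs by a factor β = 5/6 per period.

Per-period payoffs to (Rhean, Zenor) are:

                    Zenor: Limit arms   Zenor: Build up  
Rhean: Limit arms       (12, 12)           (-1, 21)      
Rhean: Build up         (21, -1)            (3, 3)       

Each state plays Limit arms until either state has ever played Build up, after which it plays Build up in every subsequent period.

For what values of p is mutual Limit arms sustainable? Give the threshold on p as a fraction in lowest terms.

Expected continuation weight on next period's payoff is β·p = 5/6·p, which plays the role of the discount factor.
Cooperation requires 5/6·p ≥ (21−12)/(21−3) = 1/2, hence p ≥ 3/5.

3/5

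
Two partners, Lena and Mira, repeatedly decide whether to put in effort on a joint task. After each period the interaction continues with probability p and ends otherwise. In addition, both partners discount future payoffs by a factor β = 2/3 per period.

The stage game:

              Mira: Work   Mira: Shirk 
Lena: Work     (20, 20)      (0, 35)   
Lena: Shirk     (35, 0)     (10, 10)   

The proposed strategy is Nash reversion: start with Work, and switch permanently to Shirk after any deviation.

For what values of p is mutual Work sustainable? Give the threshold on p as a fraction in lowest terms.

With continuation probability p and discount β, the effective per-period discount factor is βp.
Grim-trigger IC: βp ≥ (35−20)/(35−10) = 3/5.
So p ≥ (3/5)/(2/3) = 9/10.

9/10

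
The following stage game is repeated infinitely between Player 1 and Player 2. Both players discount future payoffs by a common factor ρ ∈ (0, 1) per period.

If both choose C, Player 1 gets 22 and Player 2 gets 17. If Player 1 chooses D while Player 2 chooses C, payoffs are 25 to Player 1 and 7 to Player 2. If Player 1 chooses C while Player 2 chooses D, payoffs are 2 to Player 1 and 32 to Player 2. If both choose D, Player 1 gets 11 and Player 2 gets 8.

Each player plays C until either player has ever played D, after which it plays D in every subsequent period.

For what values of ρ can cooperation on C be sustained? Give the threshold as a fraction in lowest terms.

5/8

For Player 1: deviation gain 25−22 = 3, per-period punishment loss 22−11 = 11. IC gives ρ ≥ 3/14.
For Player 2: gain 15, loss 9 per period, so ρ ≥ 15/24 = 5/8.
The tighter constraint is Player 2's, so cooperation needs ρ ≥ 5/8.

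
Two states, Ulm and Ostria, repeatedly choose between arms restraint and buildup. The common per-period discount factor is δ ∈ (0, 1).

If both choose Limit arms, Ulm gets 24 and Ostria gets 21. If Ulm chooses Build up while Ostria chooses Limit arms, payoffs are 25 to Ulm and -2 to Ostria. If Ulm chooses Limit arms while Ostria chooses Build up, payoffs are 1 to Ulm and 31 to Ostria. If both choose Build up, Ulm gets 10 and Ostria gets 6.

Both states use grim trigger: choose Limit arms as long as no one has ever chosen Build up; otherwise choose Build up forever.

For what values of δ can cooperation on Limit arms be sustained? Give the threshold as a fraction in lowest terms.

2/5

Ulm: cooperation gives 24 each period; deviation gives 25 once then 10 forever.
  24/(1−δ) ≥ 25 + 10δ/(1−δ) ⇒ δ ≥ 1/15.
Ostria: cooperation gives 21 each period; deviation gives 31 once then 6 forever.
  δ ≥ 10/25 = 2/5.
Both must hold, so the binding constraint is Ostria's: δ ≥ 2/5.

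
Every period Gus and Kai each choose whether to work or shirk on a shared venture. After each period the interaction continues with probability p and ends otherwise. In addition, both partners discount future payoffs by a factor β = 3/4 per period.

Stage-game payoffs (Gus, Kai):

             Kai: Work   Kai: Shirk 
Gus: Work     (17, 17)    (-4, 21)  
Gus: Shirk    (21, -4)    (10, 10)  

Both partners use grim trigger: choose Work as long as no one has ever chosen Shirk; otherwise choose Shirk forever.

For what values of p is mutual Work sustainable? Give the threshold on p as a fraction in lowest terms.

Expected continuation weight on next period's payoff is β·p = 3/4·p, which plays the role of the discount factor.
Cooperation requires 3/4·p ≥ (21−17)/(21−10) = 4/11, hence p ≥ 16/33.

16/33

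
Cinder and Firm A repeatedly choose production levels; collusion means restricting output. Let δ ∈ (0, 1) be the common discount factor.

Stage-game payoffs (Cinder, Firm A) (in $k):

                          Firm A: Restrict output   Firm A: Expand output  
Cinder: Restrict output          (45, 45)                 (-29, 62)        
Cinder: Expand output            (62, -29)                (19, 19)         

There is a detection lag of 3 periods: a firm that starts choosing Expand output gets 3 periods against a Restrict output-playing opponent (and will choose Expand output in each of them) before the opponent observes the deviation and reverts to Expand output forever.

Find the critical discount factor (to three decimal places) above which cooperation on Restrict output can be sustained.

0.734

A deviator earns 62 for 3 periods, then 19 forever; cooperating earns 45 forever. Multiplying the IC by (1−δ):
45 ≥ 62(1−δ^3) + 19δ^3, so 43·δ^3 ≥ 17 and δ^3 ≥ 17/43.
δ ≥ (17/43)^(1/3) ≈ 0.734.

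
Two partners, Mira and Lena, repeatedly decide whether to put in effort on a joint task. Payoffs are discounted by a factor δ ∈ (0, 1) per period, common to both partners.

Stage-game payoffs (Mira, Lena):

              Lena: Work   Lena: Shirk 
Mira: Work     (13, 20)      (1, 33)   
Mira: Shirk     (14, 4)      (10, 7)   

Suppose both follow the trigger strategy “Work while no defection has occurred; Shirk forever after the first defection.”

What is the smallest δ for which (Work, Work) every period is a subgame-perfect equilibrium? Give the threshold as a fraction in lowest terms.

1/2

Mira's threshold: (14−13)/(14−10) = 1/4.
Lena's threshold: (33−20)/(33−7) = 1/2.
1/4 < 1/2, so Lena binds and δ* = 1/2.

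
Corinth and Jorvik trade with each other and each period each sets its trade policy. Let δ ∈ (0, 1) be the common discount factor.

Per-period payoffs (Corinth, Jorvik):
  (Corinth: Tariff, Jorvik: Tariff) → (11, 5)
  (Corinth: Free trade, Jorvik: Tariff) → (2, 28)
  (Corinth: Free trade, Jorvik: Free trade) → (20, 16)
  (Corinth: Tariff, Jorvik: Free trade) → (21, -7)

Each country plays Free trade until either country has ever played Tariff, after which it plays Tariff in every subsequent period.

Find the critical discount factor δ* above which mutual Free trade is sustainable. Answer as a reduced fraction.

12/23

Corinth: cooperation gives 20 each period; deviation gives 21 once then 11 forever.
  20/(1−δ) ≥ 21 + 11δ/(1−δ) ⇒ δ ≥ 1/10.
Jorvik: cooperation gives 16 each period; deviation gives 28 once then 5 forever.
  δ ≥ 12/23.
Both must hold, so the binding constraint is Jorvik's: δ ≥ 12/23.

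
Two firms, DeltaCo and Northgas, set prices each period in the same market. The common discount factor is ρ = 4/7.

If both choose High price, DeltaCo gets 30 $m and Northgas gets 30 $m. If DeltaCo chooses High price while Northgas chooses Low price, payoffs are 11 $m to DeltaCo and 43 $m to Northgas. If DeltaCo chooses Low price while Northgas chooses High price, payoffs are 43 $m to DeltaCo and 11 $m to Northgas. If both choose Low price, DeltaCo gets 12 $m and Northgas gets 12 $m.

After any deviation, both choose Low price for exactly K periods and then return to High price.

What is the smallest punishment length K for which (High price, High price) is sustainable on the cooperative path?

2

No profitable deviation requires (30−12)(ρ+…+ρ^K) ≥ 43−30, i.e. ρ+…+ρ^K ≥ 13/18 ≈ 0.7222.
With ρ = 4/7, the partial sums are K=1: 0.5714, K=2: 0.8980.
K = 2 is the first length at which the sum reaches 0.7222.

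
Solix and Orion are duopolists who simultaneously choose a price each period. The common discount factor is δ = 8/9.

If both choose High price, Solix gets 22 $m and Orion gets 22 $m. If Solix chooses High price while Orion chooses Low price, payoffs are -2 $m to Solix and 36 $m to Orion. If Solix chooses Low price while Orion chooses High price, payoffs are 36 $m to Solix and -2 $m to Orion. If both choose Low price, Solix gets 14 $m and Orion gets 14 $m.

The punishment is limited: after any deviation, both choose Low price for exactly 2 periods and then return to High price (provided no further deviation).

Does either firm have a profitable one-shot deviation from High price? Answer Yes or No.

Yes

Comparing payoff streams over the 3 periods until play realigns: cooperate → 22(1+δ+…+δ^2); deviate → 36 + 14(δ+…+δ^2).
Cooperation is sustained iff (22−14)(δ+…+δ^2) ≥ 36−22.
δ+…+δ^2 = 8/9·(1−(8/9)^2)/(1−8/9) = 1.6790, and (36−22)/(22−14) = 1.7500.
1.6790 < 1.7500, so cooperation is not sustainable.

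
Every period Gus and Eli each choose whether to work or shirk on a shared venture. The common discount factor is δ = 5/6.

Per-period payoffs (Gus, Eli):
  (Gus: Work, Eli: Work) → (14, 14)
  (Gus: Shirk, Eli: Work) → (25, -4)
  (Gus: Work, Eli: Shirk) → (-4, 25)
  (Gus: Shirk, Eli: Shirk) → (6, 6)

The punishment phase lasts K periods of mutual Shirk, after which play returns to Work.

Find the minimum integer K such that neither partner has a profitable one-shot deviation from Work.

2

Need Σ_{k=1}^{K} δ^k ≥ (25−14)/(14−6) = 1.3750 at δ = 5/6.
At K = 1 the sum is 0.8333 < 1.3750; at K = 2 it is 1.5278 ≥ 1.3750.
So the minimum punishment length is K = 2.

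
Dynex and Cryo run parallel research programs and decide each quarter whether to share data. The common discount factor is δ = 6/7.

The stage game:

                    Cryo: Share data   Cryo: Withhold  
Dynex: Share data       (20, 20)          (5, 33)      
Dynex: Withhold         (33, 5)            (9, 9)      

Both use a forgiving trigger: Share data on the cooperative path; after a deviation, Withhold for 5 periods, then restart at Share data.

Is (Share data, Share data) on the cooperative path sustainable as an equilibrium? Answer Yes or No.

IC: δ+…+δ^5 ≥ (33−20)/(20−9) = 13/11.
At δ = 6/7: partial sum = 3.2240 ≥ 1.1818. Cooperation sustainable.

Yes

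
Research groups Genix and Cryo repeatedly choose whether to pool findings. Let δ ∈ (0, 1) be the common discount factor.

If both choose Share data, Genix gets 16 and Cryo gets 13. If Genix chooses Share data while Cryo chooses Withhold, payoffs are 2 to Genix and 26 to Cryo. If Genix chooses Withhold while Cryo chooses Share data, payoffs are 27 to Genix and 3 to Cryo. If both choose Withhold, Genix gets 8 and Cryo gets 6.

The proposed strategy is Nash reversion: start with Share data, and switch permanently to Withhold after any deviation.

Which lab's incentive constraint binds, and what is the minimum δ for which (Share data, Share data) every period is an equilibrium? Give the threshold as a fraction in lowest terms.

Cryo; δ ≥ 13/20

Genix: cooperation gives 16 each period; deviation gives 27 once then 8 forever.
  16/(1−δ) ≥ 27 + 8δ/(1−δ) ⇒ δ ≥ 11/19.
Cryo: cooperation gives 13 each period; deviation gives 26 once then 6 forever.
  δ ≥ 13/20.
Both must hold, so the binding constraint is Cryo's: δ ≥ 13/20.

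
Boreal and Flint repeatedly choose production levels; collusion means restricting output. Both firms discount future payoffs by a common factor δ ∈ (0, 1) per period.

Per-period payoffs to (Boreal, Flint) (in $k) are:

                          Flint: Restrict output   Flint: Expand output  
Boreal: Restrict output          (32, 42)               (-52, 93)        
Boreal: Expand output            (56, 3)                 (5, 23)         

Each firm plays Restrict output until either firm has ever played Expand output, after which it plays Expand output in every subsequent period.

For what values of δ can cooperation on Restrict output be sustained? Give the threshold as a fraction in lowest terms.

Boreal: cooperation gives 32 each period; deviation gives 56 once then 5 forever.
  32/(1−δ) ≥ 56 + 5δ/(1−δ) ⇒ δ ≥ 24/51 = 8/17.
Flint: cooperation gives 42 each period; deviation gives 93 once then 23 forever.
  δ ≥ 51/70.
Both must hold, so the binding constraint is Flint's: δ ≥ 51/70.

51/70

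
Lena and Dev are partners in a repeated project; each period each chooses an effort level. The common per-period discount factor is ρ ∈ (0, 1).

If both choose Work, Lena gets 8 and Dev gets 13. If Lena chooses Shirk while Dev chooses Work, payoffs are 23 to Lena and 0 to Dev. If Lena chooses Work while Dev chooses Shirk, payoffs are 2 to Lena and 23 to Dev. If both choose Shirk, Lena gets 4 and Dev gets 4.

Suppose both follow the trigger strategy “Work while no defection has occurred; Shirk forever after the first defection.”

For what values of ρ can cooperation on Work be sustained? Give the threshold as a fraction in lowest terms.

Lena: cooperation gives 8 each period; deviation gives 23 once then 4 forever.
  8/(1−ρ) ≥ 23 + 4ρ/(1−ρ) ⇒ ρ ≥ 15/19.
Dev: cooperation gives 13 each period; deviation gives 23 once then 4 forever.
  ρ ≥ 10/19.
Both must hold, so the binding constraint is Lena's: ρ ≥ 15/19.

15/19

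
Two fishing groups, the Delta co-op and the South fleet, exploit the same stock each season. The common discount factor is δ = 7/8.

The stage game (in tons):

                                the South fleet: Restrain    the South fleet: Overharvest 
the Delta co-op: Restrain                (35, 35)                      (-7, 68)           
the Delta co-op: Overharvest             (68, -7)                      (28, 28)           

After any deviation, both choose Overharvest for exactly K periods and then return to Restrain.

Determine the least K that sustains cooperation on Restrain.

9

No profitable deviation requires (35−28)(δ+…+δ^K) ≥ 68−35, i.e. δ+…+δ^K ≥ 33/7 ≈ 4.7143.
With δ = 7/8, the partial sums are K=1: 0.8750, K=2: 1.6406, …, K=7: 4.2511, K=8: 4.5947, K=9: 4.8954.
K = 9 is the first length at which the sum reaches 4.7143.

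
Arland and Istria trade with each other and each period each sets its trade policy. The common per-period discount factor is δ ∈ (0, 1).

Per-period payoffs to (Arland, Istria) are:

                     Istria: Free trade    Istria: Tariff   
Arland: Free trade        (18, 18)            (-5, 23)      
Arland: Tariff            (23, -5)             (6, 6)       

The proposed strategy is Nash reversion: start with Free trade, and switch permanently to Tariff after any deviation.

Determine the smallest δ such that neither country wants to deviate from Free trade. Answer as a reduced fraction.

5/17

Under grim trigger the critical discount factor is (T−C)/(T−P) with T = 23, C = 18, P = 6.
δ* = (23−18)/(23−6) = 5/17.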